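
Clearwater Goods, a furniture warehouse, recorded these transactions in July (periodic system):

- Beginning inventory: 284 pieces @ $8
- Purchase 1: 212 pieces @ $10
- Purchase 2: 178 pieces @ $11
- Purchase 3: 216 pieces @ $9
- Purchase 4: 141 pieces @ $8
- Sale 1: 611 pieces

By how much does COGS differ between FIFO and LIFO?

$133

FIFO COGS: 284 @ $8 + 212 @ $10 + 115 @ $11 = $5,657
LIFO COGS: 141 @ $8 + 216 @ $9 + 178 @ $11 + 76 @ $10 = $5,790
Difference = |$5,657 − $5,790| = $133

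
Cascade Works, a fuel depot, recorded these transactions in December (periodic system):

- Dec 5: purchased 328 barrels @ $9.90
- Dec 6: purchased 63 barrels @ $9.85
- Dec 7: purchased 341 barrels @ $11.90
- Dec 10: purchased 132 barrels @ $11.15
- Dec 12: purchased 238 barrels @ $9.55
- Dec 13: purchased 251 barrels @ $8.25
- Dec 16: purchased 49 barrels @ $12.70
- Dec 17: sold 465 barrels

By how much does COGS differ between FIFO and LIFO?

$479.55

FIFO COGS: 328 @ $9.90 + 63 @ $9.85 + 74 @ $11.90 = $4,748.35
LIFO COGS: 49 @ $12.70 + 251 @ $8.25 + 165 @ $9.55 = $4,268.80
Difference = |$4,748.35 − $4,268.80| = $479.55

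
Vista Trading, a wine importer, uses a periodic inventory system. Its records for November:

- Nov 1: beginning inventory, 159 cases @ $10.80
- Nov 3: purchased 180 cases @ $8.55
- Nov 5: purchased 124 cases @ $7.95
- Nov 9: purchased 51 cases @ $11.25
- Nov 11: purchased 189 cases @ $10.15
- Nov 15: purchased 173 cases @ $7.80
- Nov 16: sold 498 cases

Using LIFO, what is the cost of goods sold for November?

Nov 16, 498 sold [LIFO — newest first]: 173 @ $7.80 + 189 @ $10.15 + 51 @ $11.25 + 85 @ $7.95 = $4,517.25
Ending inventory: 159 @ $10.80 + 180 @ $8.55 + 39 @ $7.95 = $3,566.25

COGS = $4,517.25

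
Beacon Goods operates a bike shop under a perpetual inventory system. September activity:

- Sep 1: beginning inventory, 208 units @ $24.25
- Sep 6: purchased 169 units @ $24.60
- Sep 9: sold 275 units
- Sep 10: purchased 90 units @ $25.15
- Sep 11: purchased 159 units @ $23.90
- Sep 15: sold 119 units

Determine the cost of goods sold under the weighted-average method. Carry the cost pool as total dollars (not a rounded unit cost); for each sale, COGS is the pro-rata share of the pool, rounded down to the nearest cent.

After Sep 1: 208 on hand, pool $5,044.00 (≈ $24.2500 each)
After Sep 6: 377 on hand, pool $9,201.40 (≈ $24.4069 each)
Sep 9, sell 275: 275/377 × $9,201.40 → $6,711.89
After Sep 10: 192 on hand, pool $4,753.01 (≈ $24.7553 each)
After Sep 11: 351 on hand, pool $8,553.11 (≈ $24.3678 each)
Sep 15, sell 119: 119/351 × $8,553.11 → $2,899.77
Total COGS = $6,711.89 + $2,899.77 = $9,611.66
Ending inventory (cost pool remaining) = $5,653.34
Check: goods available $15,265.00 = COGS $9,611.66 + ending $5,653.34

COGS = $9,611.66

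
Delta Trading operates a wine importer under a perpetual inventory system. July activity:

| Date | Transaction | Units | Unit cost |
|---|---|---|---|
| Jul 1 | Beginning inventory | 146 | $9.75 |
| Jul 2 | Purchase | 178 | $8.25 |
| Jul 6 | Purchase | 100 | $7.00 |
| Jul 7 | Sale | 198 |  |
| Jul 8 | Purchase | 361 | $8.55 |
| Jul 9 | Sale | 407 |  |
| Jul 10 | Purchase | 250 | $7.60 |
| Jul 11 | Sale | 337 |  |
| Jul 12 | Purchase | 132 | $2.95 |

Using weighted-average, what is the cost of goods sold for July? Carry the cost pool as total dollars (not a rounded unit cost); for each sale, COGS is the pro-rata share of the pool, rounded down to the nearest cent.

COGS = $7,835.93

After Jul 1: 146 on hand, pool $1,423.50 (≈ $9.7500 each)
After Jul 2: 324 on hand, pool $2,892.00 (≈ $8.9259 each)
After Jul 6: 424 on hand, pool $3,592.00 (≈ $8.4717 each)
Jul 7, sell 198: 198/424 × $3,592.00 → $1,677.39
After Jul 8: 587 on hand, pool $5,001.16 (≈ $8.5199 each)
Jul 9, sell 407: 407/587 × $5,001.16 → $3,467.58
After Jul 10: 430 on hand, pool $3,433.58 (≈ $7.9851 each)
Jul 11, sell 337: 337/430 × $3,433.58 → $2,690.96
After Jul 12: 225 on hand, pool $1,132.02 (≈ $5.0312 each)
Total COGS = $1,677.39 + $3,467.58 + $2,690.96 = $7,835.93
Ending inventory (cost pool remaining) = $1,132.02
Check: goods available $8,967.95 = COGS $7,835.93 + ending $1,132.02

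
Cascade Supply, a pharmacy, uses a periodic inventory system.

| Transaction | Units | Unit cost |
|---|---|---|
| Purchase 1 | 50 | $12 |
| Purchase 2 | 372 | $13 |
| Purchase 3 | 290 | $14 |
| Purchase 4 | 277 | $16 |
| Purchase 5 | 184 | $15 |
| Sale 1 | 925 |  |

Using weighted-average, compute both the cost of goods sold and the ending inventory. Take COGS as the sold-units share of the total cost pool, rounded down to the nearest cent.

Sale 1, sell 925: 925/1173 × $16,688.00 → $13,159.76
Ending inventory (cost pool remaining) = $3,528.24

COGS = $13,159.76; ending inventory = $3,528.24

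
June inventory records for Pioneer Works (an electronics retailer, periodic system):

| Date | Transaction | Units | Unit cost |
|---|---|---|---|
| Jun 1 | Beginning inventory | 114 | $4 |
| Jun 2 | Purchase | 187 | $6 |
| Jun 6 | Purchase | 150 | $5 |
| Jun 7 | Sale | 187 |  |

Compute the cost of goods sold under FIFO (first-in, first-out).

Jun 7, 187 sold [FIFO — oldest first]: 114 @ $4 + 73 @ $6 = $894
Ending inventory: 114 @ $6 + 150 @ $5 = $1,434

COGS = $894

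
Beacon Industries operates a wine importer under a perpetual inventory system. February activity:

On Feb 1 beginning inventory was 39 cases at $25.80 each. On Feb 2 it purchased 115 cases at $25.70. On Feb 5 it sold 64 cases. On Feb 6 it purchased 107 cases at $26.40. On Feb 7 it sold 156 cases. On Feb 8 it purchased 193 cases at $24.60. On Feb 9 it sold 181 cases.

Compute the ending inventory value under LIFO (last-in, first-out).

Ending inventory = $1,352.80

Feb 5, 64 sold [LIFO — newest first]: 64 @ $25.70 = $1,644.80
Feb 7, 156 sold [LIFO — newest first]: 107 @ $26.40 + 49 @ $25.70 = $4,084.10
Feb 9, 181 sold [LIFO — newest first]: 181 @ $24.60 = $4,452.60
Total COGS = $1,644.80 + $4,084.10 + $4,452.60 = $10,181.50
Ending inventory: 39 @ $25.80 + 2 @ $25.70 + 12 @ $24.60 = $1,352.80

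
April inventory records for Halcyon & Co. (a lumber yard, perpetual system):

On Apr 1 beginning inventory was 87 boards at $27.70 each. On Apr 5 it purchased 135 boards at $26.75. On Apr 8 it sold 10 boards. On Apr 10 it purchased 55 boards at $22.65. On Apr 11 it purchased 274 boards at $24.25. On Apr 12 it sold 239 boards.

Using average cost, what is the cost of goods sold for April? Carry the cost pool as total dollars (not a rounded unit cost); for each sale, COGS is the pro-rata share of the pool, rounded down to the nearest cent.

COGS = $6,297.10

After Apr 1: 87 on hand, pool $2,409.90 (≈ $27.7000 each)
After Apr 5: 222 on hand, pool $6,021.15 (≈ $27.1223 each)
Apr 8, sell 10: 10/222 × $6,021.15 → $271.22
After Apr 10: 267 on hand, pool $6,995.68 (≈ $26.2010 each)
After Apr 11: 541 on hand, pool $13,640.18 (≈ $25.2129 each)
Apr 12, sell 239: 239/541 × $13,640.18 → $6,025.88
Total COGS = $271.22 + $6,025.88 = $6,297.10
Ending inventory (cost pool remaining) = $7,614.30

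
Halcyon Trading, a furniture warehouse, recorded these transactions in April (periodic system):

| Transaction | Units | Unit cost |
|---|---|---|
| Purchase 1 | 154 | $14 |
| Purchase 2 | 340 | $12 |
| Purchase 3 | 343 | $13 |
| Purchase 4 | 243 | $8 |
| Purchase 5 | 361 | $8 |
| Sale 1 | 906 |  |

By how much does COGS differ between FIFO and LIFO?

FIFO COGS: 154 @ $14 + 340 @ $12 + 343 @ $13 + 69 @ $8 = $11,247
LIFO COGS: 361 @ $8 + 243 @ $8 + 302 @ $13 = $8,758
Difference = |$11,247 − $8,758| = $2,489

$2,489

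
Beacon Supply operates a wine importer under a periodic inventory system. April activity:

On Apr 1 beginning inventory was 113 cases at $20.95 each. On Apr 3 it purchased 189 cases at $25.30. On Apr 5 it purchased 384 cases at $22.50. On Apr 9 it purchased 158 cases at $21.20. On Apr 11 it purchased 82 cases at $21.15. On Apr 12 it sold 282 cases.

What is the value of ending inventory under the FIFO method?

Apr 12, 282 sold [FIFO — oldest first]: 113 @ $20.95 + 169 @ $25.30 = $6,643.05
Ending inventory: 20 @ $25.30 + 384 @ $22.50 + 158 @ $21.20 + 82 @ $21.15 = $14,229.90
Check: goods available $20,872.95 = COGS $6,643.05 + ending $14,229.90

Ending inventory = $14,229.90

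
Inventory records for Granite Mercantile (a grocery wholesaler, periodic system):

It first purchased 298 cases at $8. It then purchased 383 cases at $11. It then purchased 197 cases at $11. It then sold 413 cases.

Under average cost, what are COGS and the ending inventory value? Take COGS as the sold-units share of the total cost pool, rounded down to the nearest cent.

COGS = $4,122.47; ending inventory = $4,641.53

Sale 1, sell 413: 413/878 × $8,764.00 → $4,122.47
Ending inventory (cost pool remaining) = $4,641.53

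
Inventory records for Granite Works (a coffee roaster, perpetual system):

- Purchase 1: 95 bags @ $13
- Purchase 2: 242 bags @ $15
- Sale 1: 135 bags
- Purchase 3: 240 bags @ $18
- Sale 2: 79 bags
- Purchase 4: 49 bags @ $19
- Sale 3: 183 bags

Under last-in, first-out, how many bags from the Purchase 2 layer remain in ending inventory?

Sale 1 (135) [LIFO — newest first]: 135 @ $15 = $2,025
Sale 2 (79) [LIFO — newest first]: 79 @ $18 = $1,422
Sale 3 (183) [LIFO — newest first]: 49 @ $19 + 134 @ $18 = $3,343
Total COGS = $2,025 + $1,422 + $3,343 = $6,790
Ending inventory: 95 @ $13 + 107 @ $15 + 27 @ $18 = $3,326
Check: goods available $10,116 = COGS $6,790 + ending $3,326

107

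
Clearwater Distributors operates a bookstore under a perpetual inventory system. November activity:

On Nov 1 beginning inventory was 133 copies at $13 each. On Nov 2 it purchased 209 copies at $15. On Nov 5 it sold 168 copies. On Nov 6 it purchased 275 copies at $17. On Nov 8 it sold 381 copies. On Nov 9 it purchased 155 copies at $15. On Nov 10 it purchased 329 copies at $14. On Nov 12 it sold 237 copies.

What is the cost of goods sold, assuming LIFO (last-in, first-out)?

Nov 5, 168 sold [LIFO — newest first]: 168 @ $15 = $2,520
Nov 8, 381 sold [LIFO — newest first]: 275 @ $17 + 41 @ $15 + 65 @ $13 = $6,135
Nov 12, 237 sold [LIFO — newest first]: 237 @ $14 = $3,318
Total COGS = $2,520 + $6,135 + $3,318 = $11,973
Ending inventory: 68 @ $13 + 155 @ $15 + 92 @ $14 = $4,497

COGS = $11,973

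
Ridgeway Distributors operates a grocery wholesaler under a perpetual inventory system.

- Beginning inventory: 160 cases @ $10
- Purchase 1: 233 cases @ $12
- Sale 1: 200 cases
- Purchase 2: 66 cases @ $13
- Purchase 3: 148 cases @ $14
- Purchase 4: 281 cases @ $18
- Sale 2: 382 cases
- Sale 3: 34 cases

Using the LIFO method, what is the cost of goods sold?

COGS = $9,348

Sale 1 (200) [LIFO — newest first]: 200 @ $12 = $2,400
Sale 2 (382) [LIFO — newest first]: 281 @ $18 + 101 @ $14 = $6,472
Sale 3 (34) [LIFO — newest first]: 34 @ $14 = $476
Total COGS = $2,400 + $6,472 + $476 = $9,348
Ending inventory: 160 @ $10 + 33 @ $12 + 66 @ $13 + 13 @ $14 = $3,036
Check: goods available $12,384 = COGS $9,348 + ending $3,036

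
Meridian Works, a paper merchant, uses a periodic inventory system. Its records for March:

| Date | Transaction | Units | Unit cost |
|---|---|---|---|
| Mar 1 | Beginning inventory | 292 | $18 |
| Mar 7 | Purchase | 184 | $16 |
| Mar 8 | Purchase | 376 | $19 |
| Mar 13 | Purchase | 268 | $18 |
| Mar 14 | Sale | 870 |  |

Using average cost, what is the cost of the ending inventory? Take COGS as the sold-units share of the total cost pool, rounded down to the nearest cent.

Ending inventory = $4,501.79

Mar 14, sell 870: 870/1120 × $20,168.00 → $15,666.21
Ending inventory (cost pool remaining) = $4,501.79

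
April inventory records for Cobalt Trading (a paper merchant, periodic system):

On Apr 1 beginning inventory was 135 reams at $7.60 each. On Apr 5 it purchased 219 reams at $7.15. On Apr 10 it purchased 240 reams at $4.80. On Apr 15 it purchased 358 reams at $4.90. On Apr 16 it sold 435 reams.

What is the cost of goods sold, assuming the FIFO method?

Apr 16, 435 sold [FIFO — oldest first]: 135 @ $7.60 + 219 @ $7.15 + 81 @ $4.80 = $2,980.65
Ending inventory: 159 @ $4.80 + 358 @ $4.90 = $2,517.40
Check: goods available $5,498.05 = COGS $2,980.65 + ending $2,517.40

COGS = $2,980.65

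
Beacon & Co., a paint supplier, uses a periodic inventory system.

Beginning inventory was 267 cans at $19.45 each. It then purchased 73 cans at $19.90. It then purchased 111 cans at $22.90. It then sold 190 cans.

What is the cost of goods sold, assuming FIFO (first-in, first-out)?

Sale 1 (190) [FIFO — oldest first]: 190 @ $19.45 = $3,695.50
Ending inventory: 77 @ $19.45 + 73 @ $19.90 + 111 @ $22.90 = $5,492.25

COGS = $3,695.50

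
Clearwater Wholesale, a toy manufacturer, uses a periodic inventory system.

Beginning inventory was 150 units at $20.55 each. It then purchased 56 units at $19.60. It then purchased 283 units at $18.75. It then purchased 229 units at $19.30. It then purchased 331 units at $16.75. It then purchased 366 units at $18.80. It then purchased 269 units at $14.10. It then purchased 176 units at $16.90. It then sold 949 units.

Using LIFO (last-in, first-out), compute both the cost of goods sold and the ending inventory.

COGS = $15,959.60; ending inventory = $17,138.80

Sale 1 (949) [LIFO — newest first]: 176 @ $16.90 + 269 @ $14.10 + 366 @ $18.80 + 138 @ $16.75 = $15,959.60
Ending inventory: 150 @ $20.55 + 56 @ $19.60 + 283 @ $18.75 + 229 @ $19.30 + 193 @ $16.75 = $17,138.80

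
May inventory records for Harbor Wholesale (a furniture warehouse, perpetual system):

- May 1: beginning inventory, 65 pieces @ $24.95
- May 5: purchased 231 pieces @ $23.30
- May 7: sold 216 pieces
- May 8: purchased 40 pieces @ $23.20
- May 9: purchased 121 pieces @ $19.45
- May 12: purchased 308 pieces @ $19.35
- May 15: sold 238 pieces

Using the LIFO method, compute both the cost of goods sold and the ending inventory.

COGS = $9,638.10; ending inventory = $6,607.20

May 7, 216 sold [LIFO — newest first]: 216 @ $23.30 = $5,032.80
May 15, 238 sold [LIFO — newest first]: 238 @ $19.35 = $4,605.30
Total COGS = $5,032.80 + $4,605.30 = $9,638.10
Ending inventory: 65 @ $24.95 + 15 @ $23.30 + 40 @ $23.20 + 121 @ $19.45 + 70 @ $19.35 = $6,607.20
Check: goods available $16,245.30 = COGS $9,638.10 + ending $6,607.20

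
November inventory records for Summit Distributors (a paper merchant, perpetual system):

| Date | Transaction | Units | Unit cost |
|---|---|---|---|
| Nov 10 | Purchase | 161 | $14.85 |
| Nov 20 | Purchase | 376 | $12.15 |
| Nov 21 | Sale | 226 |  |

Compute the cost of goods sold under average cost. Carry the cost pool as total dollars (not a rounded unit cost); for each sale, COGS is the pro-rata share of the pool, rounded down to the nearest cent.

COGS = $2,928.84

After Nov 10: 161 on hand, pool $2,390.85 (≈ $14.8500 each)
After Nov 20: 537 on hand, pool $6,959.25 (≈ $12.9595 each)
Nov 21, sell 226: 226/537 × $6,959.25 → $2,928.84
Ending inventory (cost pool remaining) = $4,030.41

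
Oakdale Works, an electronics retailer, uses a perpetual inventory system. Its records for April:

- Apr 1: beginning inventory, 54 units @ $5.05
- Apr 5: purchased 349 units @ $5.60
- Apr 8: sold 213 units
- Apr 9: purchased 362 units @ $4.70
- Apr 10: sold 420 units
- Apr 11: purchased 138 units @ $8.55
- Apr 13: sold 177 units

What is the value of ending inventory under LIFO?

Apr 8, 213 sold [LIFO — newest first]: 213 @ $5.60 = $1,192.80
Apr 10, 420 sold [LIFO — newest first]: 362 @ $4.70 + 58 @ $5.60 = $2,026.20
Apr 13, 177 sold [LIFO — newest first]: 138 @ $8.55 + 39 @ $5.60 = $1,398.30
Total COGS = $1,192.80 + $2,026.20 + $1,398.30 = $4,617.30
Ending inventory: 54 @ $5.05 + 39 @ $5.60 = $491.10

Ending inventory = $491.10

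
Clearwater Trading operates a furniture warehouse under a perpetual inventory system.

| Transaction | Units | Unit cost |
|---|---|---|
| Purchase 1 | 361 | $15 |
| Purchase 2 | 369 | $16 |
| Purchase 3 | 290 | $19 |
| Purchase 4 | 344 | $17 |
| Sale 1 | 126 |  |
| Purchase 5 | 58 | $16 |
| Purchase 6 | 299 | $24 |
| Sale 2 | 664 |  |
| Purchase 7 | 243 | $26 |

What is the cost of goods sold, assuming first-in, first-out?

COGS = $12,459

Sale 1 (126) [FIFO — oldest first]: 126 @ $15 = $1,890
Sale 2 (664) [FIFO — oldest first]: 235 @ $15 + 369 @ $16 + 60 @ $19 = $10,569
Total COGS = $1,890 + $10,569 = $12,459
Ending inventory: 230 @ $19 + 344 @ $17 + 58 @ $16 + 299 @ $24 + 243 @ $26 = $24,640
Check: goods available $37,099 = COGS $12,459 + ending $24,640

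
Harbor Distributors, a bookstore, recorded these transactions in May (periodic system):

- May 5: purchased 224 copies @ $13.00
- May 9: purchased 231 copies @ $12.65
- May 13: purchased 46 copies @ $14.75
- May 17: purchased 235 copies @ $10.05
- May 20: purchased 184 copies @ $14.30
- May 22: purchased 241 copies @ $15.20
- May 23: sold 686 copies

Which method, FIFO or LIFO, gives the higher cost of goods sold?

FIFO COGS: 224 @ $13.00 + 231 @ $12.65 + 46 @ $14.75 + 185 @ $10.05 = $8,371.90
LIFO COGS: 241 @ $15.20 + 184 @ $14.30 + 235 @ $10.05 + 26 @ $14.75 = $9,039.65

LIFO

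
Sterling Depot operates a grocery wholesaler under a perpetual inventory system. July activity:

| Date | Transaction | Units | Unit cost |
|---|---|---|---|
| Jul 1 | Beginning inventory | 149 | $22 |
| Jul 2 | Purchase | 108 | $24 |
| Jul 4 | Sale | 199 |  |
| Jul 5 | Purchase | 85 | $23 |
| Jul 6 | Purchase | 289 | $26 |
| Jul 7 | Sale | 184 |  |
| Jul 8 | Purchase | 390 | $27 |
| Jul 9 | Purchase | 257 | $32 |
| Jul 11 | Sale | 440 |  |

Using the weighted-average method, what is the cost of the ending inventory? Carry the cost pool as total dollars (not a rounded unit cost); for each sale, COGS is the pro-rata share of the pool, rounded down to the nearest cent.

Ending inventory = $12,684.30

After Jul 1: 149 on hand, pool $3,278.00 (≈ $22.0000 each)
After Jul 2: 257 on hand, pool $5,870.00 (≈ $22.8405 each)
Jul 4, sell 199: 199/257 × $5,870.00 → $4,545.25
After Jul 5: 143 on hand, pool $3,279.75 (≈ $22.9353 each)
After Jul 6: 432 on hand, pool $10,793.75 (≈ $24.9855 each)
Jul 7, sell 184: 184/432 × $10,793.75 → $4,597.33
After Jul 8: 638 on hand, pool $16,726.42 (≈ $26.2170 each)
After Jul 9: 895 on hand, pool $24,950.42 (≈ $27.8776 each)
Jul 11, sell 440: 440/895 × $24,950.42 → $12,266.12
Total COGS = $4,545.25 + $4,597.33 + $12,266.12 = $21,408.70
Ending inventory (cost pool remaining) = $12,684.30
Check: goods available $34,093.00 = COGS $21,408.70 + ending $12,684.30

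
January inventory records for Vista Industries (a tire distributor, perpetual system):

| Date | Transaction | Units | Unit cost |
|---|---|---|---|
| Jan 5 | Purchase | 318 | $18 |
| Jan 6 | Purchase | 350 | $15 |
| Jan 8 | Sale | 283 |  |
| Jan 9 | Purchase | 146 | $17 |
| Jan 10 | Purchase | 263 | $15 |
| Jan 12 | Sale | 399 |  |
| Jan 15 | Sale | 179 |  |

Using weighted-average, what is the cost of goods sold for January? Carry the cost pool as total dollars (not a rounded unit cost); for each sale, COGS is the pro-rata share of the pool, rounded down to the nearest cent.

After Jan 5: 318 on hand, pool $5,724.00 (≈ $18.0000 each)
After Jan 6: 668 on hand, pool $10,974.00 (≈ $16.4281 each)
Jan 8, sell 283: 283/668 × $10,974.00 → $4,649.16
After Jan 9: 531 on hand, pool $8,806.84 (≈ $16.5854 each)
After Jan 10: 794 on hand, pool $12,751.84 (≈ $16.0603 each)
Jan 12, sell 399: 399/794 × $12,751.84 → $6,408.04
Jan 15, sell 179: 179/395 × $6,343.80 → $2,874.78
Total COGS = $4,649.16 + $6,408.04 + $2,874.78 = $13,931.98
Ending inventory (cost pool remaining) = $3,469.02

COGS = $13,931.98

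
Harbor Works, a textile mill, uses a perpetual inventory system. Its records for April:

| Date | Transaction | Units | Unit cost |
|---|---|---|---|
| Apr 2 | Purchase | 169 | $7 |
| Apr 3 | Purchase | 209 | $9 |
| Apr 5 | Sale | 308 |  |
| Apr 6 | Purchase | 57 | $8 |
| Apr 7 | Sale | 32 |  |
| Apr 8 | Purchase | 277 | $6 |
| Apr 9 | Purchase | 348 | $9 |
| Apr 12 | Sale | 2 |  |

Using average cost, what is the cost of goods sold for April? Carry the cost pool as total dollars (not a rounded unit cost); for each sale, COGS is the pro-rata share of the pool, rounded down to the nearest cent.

After Apr 2: 169 on hand, pool $1,183.00 (≈ $7.0000 each)
After Apr 3: 378 on hand, pool $3,064.00 (≈ $8.1058 each)
Apr 5, sell 308: 308/378 × $3,064.00 → $2,496.59
After Apr 6: 127 on hand, pool $1,023.41 (≈ $8.0583 each)
Apr 7, sell 32: 32/127 × $1,023.41 → $257.86
After Apr 8: 372 on hand, pool $2,427.55 (≈ $6.5257 each)
After Apr 9: 720 on hand, pool $5,559.55 (≈ $7.7216 each)
Apr 12, sell 2: 2/720 × $5,559.55 → $15.44
Total COGS = $2,496.59 + $257.86 + $15.44 = $2,769.89
Ending inventory (cost pool remaining) = $5,544.11

COGS = $2,769.89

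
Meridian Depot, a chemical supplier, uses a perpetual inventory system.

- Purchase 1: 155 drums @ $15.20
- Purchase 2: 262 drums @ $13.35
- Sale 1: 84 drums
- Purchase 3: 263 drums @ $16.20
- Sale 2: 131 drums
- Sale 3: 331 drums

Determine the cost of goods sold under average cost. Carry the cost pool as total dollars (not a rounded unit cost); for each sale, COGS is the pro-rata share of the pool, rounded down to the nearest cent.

COGS = $8,105.39

After Purchase 1: 155 on hand, pool $2,356.00 (≈ $15.2000 each)
After Purchase 2: 417 on hand, pool $5,853.70 (≈ $14.0376 each)
Sale 1, sell 84: 84/417 × $5,853.70 → $1,179.16
After Purchase 3: 596 on hand, pool $8,935.14 (≈ $14.9918 each)
Sale 2, sell 131: 131/596 × $8,935.14 → $1,963.93
Sale 3, sell 331: 331/465 × $6,971.21 → $4,962.30
Total COGS = $1,179.16 + $1,963.93 + $4,962.30 = $8,105.39
Ending inventory (cost pool remaining) = $2,008.91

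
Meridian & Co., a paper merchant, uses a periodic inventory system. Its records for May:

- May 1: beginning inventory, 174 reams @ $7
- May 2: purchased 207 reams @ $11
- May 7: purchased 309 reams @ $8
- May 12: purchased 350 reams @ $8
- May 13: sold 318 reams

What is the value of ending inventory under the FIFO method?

May 13, 318 sold [FIFO — oldest first]: 174 @ $7 + 144 @ $11 = $2,802
Ending inventory: 63 @ $11 + 309 @ $8 + 350 @ $8 = $5,965
Check: goods available $8,767 = COGS $2,802 + ending $5,965

Ending inventory = $5,965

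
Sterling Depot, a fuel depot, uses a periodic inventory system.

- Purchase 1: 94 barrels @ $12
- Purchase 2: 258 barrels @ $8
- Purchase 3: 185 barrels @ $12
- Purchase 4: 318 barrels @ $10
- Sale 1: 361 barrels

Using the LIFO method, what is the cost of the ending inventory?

Ending inventory = $4,896

Sale 1 (361) [LIFO — newest first]: 318 @ $10 + 43 @ $12 = $3,696
Ending inventory: 94 @ $12 + 258 @ $8 + 142 @ $12 = $4,896
Check: goods available $8,592 = COGS $3,696 + ending $4,896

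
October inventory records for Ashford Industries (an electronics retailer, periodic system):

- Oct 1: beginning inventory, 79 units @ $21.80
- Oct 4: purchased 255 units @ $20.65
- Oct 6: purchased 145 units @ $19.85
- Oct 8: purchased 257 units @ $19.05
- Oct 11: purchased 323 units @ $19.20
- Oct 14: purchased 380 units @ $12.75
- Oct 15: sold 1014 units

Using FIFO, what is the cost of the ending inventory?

Ending inventory = $5,709.00

Oct 15, 1014 sold [FIFO — oldest first]: 79 @ $21.80 + 255 @ $20.65 + 145 @ $19.85 + 257 @ $19.05 + 278 @ $19.20 = $20,099.65
Ending inventory: 45 @ $19.20 + 380 @ $12.75 = $5,709.00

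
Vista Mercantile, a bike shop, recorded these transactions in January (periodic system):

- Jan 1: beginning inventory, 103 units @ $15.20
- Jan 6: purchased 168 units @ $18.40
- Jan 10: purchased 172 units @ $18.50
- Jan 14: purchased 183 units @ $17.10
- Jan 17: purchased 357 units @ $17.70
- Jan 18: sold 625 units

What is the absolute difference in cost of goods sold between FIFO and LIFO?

FIFO COGS: 103 @ $15.20 + 168 @ $18.40 + 172 @ $18.50 + 182 @ $17.10 = $10,951.00
LIFO COGS: 357 @ $17.70 + 183 @ $17.10 + 85 @ $18.50 = $11,020.70
Difference = |$10,951.00 − $11,020.70| = $69.70

$69.70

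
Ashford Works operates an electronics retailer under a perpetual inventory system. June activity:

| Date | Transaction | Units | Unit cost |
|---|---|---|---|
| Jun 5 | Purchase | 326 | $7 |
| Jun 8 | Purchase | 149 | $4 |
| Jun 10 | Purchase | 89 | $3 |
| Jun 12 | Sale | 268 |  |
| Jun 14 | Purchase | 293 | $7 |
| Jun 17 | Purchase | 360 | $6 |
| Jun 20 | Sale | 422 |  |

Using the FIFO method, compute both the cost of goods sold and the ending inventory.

Jun 12, 268 sold [FIFO — oldest first]: 268 @ $7 = $1,876
Jun 20, 422 sold [FIFO — oldest first]: 58 @ $7 + 149 @ $4 + 89 @ $3 + 126 @ $7 = $2,151
Total COGS = $1,876 + $2,151 = $4,027
Ending inventory: 167 @ $7 + 360 @ $6 = $3,329

COGS = $4,027; ending inventory = $3,329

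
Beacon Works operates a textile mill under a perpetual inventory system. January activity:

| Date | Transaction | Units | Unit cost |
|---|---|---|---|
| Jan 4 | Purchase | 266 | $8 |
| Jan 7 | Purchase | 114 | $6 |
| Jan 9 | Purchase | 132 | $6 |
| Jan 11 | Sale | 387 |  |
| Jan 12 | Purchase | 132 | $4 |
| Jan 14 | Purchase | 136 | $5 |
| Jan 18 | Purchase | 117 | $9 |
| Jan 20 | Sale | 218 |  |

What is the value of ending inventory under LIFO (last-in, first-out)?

Ending inventory = $1,703

Jan 11, 387 sold [LIFO — newest first]: 132 @ $6 + 114 @ $6 + 141 @ $8 = $2,604
Jan 20, 218 sold [LIFO — newest first]: 117 @ $9 + 101 @ $5 = $1,558
Total COGS = $2,604 + $1,558 = $4,162
Ending inventory: 125 @ $8 + 132 @ $4 + 35 @ $5 = $1,703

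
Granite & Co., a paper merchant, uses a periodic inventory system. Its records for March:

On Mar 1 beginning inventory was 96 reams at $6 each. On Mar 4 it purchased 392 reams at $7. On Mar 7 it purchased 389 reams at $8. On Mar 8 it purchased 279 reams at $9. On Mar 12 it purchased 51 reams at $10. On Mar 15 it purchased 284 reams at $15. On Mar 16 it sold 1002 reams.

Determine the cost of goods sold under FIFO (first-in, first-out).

Mar 16, 1002 sold [FIFO — oldest first]: 96 @ $6 + 392 @ $7 + 389 @ $8 + 125 @ $9 = $7,557
Ending inventory: 154 @ $9 + 51 @ $10 + 284 @ $15 = $6,156

COGS = $7,557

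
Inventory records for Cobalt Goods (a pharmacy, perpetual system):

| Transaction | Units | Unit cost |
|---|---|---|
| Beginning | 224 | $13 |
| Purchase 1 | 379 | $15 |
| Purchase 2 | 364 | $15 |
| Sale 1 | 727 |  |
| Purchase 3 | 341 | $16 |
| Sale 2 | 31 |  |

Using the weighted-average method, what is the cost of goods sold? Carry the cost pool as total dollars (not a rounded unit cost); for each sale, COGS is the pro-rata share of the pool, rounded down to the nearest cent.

After Beginning: 224 on hand, pool $2,912.00 (≈ $13.0000 each)
After Purchase 1: 603 on hand, pool $8,597.00 (≈ $14.2570 each)
After Purchase 2: 967 on hand, pool $14,057.00 (≈ $14.5367 each)
Sale 1, sell 727: 727/967 × $14,057.00 → $10,568.18
After Purchase 3: 581 on hand, pool $8,944.82 (≈ $15.3956 each)
Sale 2, sell 31: 31/581 × $8,944.82 → $477.26
Total COGS = $10,568.18 + $477.26 = $11,045.44
Ending inventory (cost pool remaining) = $8,467.56

COGS = $11,045.44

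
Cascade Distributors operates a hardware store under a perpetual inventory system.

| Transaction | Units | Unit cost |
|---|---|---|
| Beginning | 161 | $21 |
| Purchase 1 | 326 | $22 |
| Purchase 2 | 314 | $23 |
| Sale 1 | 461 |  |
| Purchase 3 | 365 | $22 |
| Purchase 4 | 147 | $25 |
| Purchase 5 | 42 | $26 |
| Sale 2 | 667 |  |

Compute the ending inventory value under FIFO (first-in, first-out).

Ending inventory = $5,603

Sale 1 (461) [FIFO — oldest first]: 161 @ $21 + 300 @ $22 = $9,981
Sale 2 (667) [FIFO — oldest first]: 26 @ $22 + 314 @ $23 + 327 @ $22 = $14,988
Total COGS = $9,981 + $14,988 = $24,969
Ending inventory: 38 @ $22 + 147 @ $25 + 42 @ $26 = $5,603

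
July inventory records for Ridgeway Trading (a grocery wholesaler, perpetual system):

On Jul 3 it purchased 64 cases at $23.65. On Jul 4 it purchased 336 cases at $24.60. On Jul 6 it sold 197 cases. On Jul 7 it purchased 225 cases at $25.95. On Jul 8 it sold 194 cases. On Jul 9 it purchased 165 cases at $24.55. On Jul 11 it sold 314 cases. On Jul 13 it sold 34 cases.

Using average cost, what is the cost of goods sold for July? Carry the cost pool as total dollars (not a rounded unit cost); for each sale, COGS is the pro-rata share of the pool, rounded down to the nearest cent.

After Jul 3: 64 on hand, pool $1,513.60 (≈ $23.6500 each)
After Jul 4: 400 on hand, pool $9,779.20 (≈ $24.4480 each)
Jul 6, sell 197: 197/400 × $9,779.20 → $4,816.25
After Jul 7: 428 on hand, pool $10,801.70 (≈ $25.2376 each)
Jul 8, sell 194: 194/428 × $10,801.70 → $4,896.09
After Jul 9: 399 on hand, pool $9,956.36 (≈ $24.9533 each)
Jul 11, sell 314: 314/399 × $9,956.36 → $7,835.33
Jul 13, sell 34: 34/85 × $2,121.03 → $848.41
Total COGS = $4,816.25 + $4,896.09 + $7,835.33 + $848.41 = $18,396.08
Ending inventory (cost pool remaining) = $1,272.62
Check: goods available $19,668.70 = COGS $18,396.08 + ending $1,272.62

COGS = $18,396.08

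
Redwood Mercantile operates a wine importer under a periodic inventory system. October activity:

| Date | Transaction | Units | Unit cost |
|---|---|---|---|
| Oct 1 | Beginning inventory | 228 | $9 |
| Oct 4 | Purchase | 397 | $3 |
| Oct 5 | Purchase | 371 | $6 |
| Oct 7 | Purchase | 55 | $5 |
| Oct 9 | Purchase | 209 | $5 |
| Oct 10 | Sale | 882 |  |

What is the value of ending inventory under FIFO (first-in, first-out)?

Ending inventory = $2,004

Oct 10, 882 sold [FIFO — oldest first]: 228 @ $9 + 397 @ $3 + 257 @ $6 = $4,785
Ending inventory: 114 @ $6 + 55 @ $5 + 209 @ $5 = $2,004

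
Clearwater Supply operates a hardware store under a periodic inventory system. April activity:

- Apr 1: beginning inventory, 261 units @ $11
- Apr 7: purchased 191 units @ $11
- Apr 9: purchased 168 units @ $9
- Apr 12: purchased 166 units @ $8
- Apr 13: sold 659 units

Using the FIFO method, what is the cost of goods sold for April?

COGS = $6,796

Apr 13, 659 sold [FIFO — oldest first]: 261 @ $11 + 191 @ $11 + 168 @ $9 + 39 @ $8 = $6,796
Ending inventory: 127 @ $8 = $1,016
Check: goods available $7,812 = COGS $6,796 + ending $1,016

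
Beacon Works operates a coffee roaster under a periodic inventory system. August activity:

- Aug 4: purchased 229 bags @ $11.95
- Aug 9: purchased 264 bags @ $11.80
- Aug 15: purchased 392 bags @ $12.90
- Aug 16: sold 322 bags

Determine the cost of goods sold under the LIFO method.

COGS = $4,153.80

Aug 16, 322 sold [LIFO — newest first]: 322 @ $12.90 = $4,153.80
Ending inventory: 229 @ $11.95 + 264 @ $11.80 + 70 @ $12.90 = $6,754.75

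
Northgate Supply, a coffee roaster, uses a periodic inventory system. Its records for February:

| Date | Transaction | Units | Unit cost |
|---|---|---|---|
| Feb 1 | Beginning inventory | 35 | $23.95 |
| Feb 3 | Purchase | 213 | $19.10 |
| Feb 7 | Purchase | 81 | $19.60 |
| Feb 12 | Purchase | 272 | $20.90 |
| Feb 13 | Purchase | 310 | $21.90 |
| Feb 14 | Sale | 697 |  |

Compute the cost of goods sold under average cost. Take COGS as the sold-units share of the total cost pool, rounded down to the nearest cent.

COGS = $14,512.25

Feb 14, sell 697: 697/911 × $18,967.95 → $14,512.25
Ending inventory (cost pool remaining) = $4,455.70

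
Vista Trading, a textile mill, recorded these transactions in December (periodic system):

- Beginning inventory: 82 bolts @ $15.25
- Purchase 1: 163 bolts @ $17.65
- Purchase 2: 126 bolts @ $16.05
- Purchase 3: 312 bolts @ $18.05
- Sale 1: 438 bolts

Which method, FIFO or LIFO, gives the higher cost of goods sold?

FIFO COGS: 82 @ $15.25 + 163 @ $17.65 + 126 @ $16.05 + 67 @ $18.05 = $7,359.10
LIFO COGS: 312 @ $18.05 + 126 @ $16.05 = $7,653.90

LIFO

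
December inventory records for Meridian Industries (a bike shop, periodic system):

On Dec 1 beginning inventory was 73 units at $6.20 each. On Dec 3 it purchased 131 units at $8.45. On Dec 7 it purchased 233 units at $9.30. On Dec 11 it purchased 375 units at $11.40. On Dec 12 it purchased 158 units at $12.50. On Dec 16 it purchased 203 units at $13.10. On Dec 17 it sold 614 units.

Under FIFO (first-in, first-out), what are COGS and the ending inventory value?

COGS = $5,744.25; ending inventory = $6,891.50

Dec 17, 614 sold [FIFO — oldest first]: 73 @ $6.20 + 131 @ $8.45 + 233 @ $9.30 + 177 @ $11.40 = $5,744.25
Ending inventory: 198 @ $11.40 + 158 @ $12.50 + 203 @ $13.10 = $6,891.50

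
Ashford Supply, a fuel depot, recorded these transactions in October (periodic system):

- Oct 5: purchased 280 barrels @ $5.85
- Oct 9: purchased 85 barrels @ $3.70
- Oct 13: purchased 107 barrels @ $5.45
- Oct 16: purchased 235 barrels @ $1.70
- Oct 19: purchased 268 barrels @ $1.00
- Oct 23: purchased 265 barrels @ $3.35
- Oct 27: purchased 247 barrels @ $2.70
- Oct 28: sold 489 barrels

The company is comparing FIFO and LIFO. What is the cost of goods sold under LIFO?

COGS = $1,477.60

FIFO COGS: 280 @ $5.85 + 85 @ $3.70 + 107 @ $5.45 + 17 @ $1.70 = $2,564.55
LIFO COGS: 247 @ $2.70 + 242 @ $3.35 = $1,477.60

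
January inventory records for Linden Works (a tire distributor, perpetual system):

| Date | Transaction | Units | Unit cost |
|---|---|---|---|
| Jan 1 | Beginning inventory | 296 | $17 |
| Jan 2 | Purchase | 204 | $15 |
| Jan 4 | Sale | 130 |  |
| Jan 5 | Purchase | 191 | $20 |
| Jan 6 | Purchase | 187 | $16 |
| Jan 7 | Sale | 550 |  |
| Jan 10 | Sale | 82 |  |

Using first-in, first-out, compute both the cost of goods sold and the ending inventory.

COGS = $13,048; ending inventory = $1,856

Jan 4, 130 sold [FIFO — oldest first]: 130 @ $17 = $2,210
Jan 7, 550 sold [FIFO — oldest first]: 166 @ $17 + 204 @ $15 + 180 @ $20 = $9,482
Jan 10, 82 sold [FIFO — oldest first]: 11 @ $20 + 71 @ $16 = $1,356
Total COGS = $2,210 + $9,482 + $1,356 = $13,048
Ending inventory: 116 @ $16 = $1,856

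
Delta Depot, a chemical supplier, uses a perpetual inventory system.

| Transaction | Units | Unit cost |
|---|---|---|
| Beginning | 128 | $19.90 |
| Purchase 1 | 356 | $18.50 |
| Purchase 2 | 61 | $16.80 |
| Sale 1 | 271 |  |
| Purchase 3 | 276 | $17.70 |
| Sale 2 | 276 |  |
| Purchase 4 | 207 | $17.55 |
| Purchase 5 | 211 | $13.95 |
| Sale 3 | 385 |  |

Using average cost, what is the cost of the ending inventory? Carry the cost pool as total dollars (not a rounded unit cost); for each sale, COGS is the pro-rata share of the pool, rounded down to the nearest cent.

Ending inventory = $5,125.94

After Beginning: 128 on hand, pool $2,547.20 (≈ $19.9000 each)
After Purchase 1: 484 on hand, pool $9,133.20 (≈ $18.8702 each)
After Purchase 2: 545 on hand, pool $10,158.00 (≈ $18.6385 each)
Sale 1, sell 271: 271/545 × $10,158.00 → $5,051.04
After Purchase 3: 550 on hand, pool $9,992.16 (≈ $18.1676 each)
Sale 2, sell 276: 276/550 × $9,992.16 → $5,014.24
After Purchase 4: 481 on hand, pool $8,610.77 (≈ $17.9018 each)
After Purchase 5: 692 on hand, pool $11,554.22 (≈ $16.6968 each)
Sale 3, sell 385: 385/692 × $11,554.22 → $6,428.28
Total COGS = $5,051.04 + $5,014.24 + $6,428.28 = $16,493.56
Ending inventory (cost pool remaining) = $5,125.94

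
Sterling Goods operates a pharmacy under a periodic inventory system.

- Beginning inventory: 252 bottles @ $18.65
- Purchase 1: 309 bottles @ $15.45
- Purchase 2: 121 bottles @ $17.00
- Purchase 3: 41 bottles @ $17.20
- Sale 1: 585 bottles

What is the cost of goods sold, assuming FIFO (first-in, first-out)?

COGS = $9,881.85

Sale 1 (585) [FIFO — oldest first]: 252 @ $18.65 + 309 @ $15.45 + 24 @ $17.00 = $9,881.85
Ending inventory: 97 @ $17.00 + 41 @ $17.20 = $2,354.20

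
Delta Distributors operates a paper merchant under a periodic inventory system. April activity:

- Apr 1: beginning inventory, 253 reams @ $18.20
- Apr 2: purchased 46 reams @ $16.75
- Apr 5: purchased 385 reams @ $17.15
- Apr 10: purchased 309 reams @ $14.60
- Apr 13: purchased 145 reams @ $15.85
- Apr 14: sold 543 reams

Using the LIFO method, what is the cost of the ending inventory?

Apr 14, 543 sold [LIFO — newest first]: 145 @ $15.85 + 309 @ $14.60 + 89 @ $17.15 = $8,336.00
Ending inventory: 253 @ $18.20 + 46 @ $16.75 + 296 @ $17.15 = $10,451.50

Ending inventory = $10,451.50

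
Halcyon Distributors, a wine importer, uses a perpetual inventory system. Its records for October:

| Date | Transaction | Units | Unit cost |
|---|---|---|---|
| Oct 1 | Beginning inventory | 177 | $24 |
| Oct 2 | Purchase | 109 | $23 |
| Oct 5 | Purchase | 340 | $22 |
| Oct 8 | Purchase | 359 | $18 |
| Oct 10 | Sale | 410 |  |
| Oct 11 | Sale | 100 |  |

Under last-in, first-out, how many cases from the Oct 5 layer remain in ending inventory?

189

Oct 10, 410 sold [LIFO — newest first]: 359 @ $18 + 51 @ $22 = $7,584
Oct 11, 100 sold [LIFO — newest first]: 100 @ $22 = $2,200
Total COGS = $7,584 + $2,200 = $9,784
Ending inventory: 177 @ $24 + 109 @ $23 + 189 @ $22 = $10,913
Check: goods available $20,697 = COGS $9,784 + ending $10,913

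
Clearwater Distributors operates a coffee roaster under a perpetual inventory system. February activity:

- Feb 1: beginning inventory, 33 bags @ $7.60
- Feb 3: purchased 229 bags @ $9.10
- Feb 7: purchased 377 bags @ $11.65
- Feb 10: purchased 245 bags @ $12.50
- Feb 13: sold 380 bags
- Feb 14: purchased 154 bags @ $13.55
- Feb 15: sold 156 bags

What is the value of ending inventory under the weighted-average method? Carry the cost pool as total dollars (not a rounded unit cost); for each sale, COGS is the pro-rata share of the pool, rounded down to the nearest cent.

Ending inventory = $5,849.99

After Feb 1: 33 on hand, pool $250.80 (≈ $7.6000 each)
After Feb 3: 262 on hand, pool $2,334.70 (≈ $8.9111 each)
After Feb 7: 639 on hand, pool $6,726.75 (≈ $10.5270 each)
After Feb 10: 884 on hand, pool $9,789.25 (≈ $11.0738 each)
Feb 13, sell 380: 380/884 × $9,789.25 → $4,208.04
After Feb 14: 658 on hand, pool $7,667.91 (≈ $11.6534 each)
Feb 15, sell 156: 156/658 × $7,667.91 → $1,817.92
Total COGS = $4,208.04 + $1,817.92 = $6,025.96
Ending inventory (cost pool remaining) = $5,849.99
Check: goods available $11,875.95 = COGS $6,025.96 + ending $5,849.99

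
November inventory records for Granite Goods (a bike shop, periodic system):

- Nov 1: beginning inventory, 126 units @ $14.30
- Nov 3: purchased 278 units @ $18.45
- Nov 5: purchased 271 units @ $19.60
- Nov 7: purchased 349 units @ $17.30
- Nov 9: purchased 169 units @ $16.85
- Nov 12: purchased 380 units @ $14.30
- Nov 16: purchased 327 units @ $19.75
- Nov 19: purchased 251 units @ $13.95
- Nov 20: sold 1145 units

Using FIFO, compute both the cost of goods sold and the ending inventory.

Nov 20, 1145 sold [FIFO — oldest first]: 126 @ $14.30 + 278 @ $18.45 + 271 @ $19.60 + 349 @ $17.30 + 121 @ $16.85 = $20,319.05
Ending inventory: 48 @ $16.85 + 380 @ $14.30 + 327 @ $19.75 + 251 @ $13.95 = $16,202.50

COGS = $20,319.05; ending inventory = $16,202.50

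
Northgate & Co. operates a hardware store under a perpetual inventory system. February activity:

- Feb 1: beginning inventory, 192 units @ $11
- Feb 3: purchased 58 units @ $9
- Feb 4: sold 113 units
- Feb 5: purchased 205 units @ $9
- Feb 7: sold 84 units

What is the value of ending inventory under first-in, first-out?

Ending inventory = $2,322

Feb 4, 113 sold [FIFO — oldest first]: 113 @ $11 = $1,243
Feb 7, 84 sold [FIFO — oldest first]: 79 @ $11 + 5 @ $9 = $914
Total COGS = $1,243 + $914 = $2,157
Ending inventory: 53 @ $9 + 205 @ $9 = $2,322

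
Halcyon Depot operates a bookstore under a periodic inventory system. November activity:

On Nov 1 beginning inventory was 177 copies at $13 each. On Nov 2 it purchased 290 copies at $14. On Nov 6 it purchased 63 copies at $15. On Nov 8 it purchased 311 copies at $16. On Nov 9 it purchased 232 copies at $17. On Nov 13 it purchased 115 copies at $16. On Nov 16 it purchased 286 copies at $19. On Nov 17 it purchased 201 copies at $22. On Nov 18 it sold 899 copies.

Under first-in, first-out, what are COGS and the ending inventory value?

COGS = $13,268; ending inventory = $14,654

Nov 18, 899 sold [FIFO — oldest first]: 177 @ $13 + 290 @ $14 + 63 @ $15 + 311 @ $16 + 58 @ $17 = $13,268
Ending inventory: 174 @ $17 + 115 @ $16 + 286 @ $19 + 201 @ $22 = $14,654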